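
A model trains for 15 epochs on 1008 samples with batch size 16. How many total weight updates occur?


Iterations per epoch = 1008 / 16 = 63
Total updates = iterations_per_epoch * epochs
= 63 * 15
= 945

945


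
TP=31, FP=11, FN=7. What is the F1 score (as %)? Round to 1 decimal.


Precision = TP / (TP + FP) = 31 / 42 = 0.7381
Recall = TP / (TP + FN) = 31 / 38 = 0.8158
F1 = 2 * P * R / (P + R)
= 2 * 0.7381 * 0.8158 / (0.7381 + 0.8158)
= 1.2043 / 1.5539
= 0.775
As percentage: 77.5%

77.5


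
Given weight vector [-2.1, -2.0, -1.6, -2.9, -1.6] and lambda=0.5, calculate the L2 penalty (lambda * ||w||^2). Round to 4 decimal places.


Squaring each weight:
(-2.1)^2 = 4.41
(-2.0)^2 = 4.0
(-1.6)^2 = 2.56
(-2.9)^2 = 8.41
(-1.6)^2 = 2.56
Sum of squares = 21.94
Penalty = 0.5 * 21.94 = 10.9700

10.9700


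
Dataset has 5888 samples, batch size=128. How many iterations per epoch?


Iterations per epoch = dataset_size / batch_size
= 5888 / 128
= 46

46


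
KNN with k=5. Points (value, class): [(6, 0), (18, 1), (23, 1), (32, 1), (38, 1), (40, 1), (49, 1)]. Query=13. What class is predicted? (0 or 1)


Distances from query 13:
Point 18 (class 1): distance = 5
Point 6 (class 0): distance = 7
Point 23 (class 1): distance = 10
Point 32 (class 1): distance = 19
Point 38 (class 1): distance = 25
K=5 nearest neighbors: classes = [1, 0, 1, 1, 1]
Votes for class 1: 4 / 5
Majority vote => class 1

1


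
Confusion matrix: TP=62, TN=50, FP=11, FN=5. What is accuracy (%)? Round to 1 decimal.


Accuracy = (TP + TN) / (TP + TN + FP + FN) * 100
= (62 + 50) / (62 + 50 + 11 + 5)
= 112 / 128
= 0.875
= 87.5%

87.5


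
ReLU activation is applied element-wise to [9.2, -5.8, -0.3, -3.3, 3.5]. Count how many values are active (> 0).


ReLU(x) = max(0, x) for each element:
ReLU(9.2) = 9.2
ReLU(-5.8) = 0
ReLU(-0.3) = 0
ReLU(-3.3) = 0
ReLU(3.5) = 3.5
Active neurons (>0): 2

2


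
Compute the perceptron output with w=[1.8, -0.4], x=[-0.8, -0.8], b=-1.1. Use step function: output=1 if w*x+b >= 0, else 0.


z = w . x + b
= 1.8*-0.8 + -0.4*-0.8 + -1.1
= -1.44 + 0.32 + -1.1
= -1.12 + -1.1
= -2.22
Since z = -2.22 < 0, output = 0

0


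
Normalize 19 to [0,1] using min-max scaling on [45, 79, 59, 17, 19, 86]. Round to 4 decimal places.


Min = 17, Max = 86
Range = 86 - 17 = 69
Scaled = (x - min) / (max - min)
= (19 - 17) / 69
= 2 / 69
= 0.0290

0.0290


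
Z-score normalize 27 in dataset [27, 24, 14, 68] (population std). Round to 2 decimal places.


Mean = (27 + 24 + 14 + 68) / 4 = 33.25
Variance = sum((x_i - mean)^2) / n = 425.6875
Std = sqrt(425.6875) = 20.6322
Z = (x - mean) / std
= (27 - 33.25) / 20.6322
= -6.25 / 20.6322
= -0.30

-0.30


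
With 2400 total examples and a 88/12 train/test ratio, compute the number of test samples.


Train samples = 2400 * 88% = 2112
Test samples = 2400 - 2112
= 288

288


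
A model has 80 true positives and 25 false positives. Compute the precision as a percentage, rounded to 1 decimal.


Precision = TP / (TP + FP) * 100
= 80 / (80 + 25)
= 80 / 105
= 0.7619
= 76.2%

76.2


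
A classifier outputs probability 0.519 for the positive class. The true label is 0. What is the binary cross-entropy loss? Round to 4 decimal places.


For y=0: Loss = -log(1-p)
= -log(1 - 0.519)
= -log(0.481)
= -(-0.7319)
= 0.7319

0.7319


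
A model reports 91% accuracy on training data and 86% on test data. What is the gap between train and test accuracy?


Gap = train_accuracy - test_accuracy
= 91 - 86
= 5%
This moderate gap may indicate mild overfitting.

5


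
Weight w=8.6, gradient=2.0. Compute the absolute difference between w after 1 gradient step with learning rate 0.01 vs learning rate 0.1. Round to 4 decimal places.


With lr=0.01: w_new = 8.6 - 0.01 * 2.0 = 8.58
With lr=0.1: w_new = 8.6 - 0.1 * 2.0 = 8.4
Absolute difference = |8.58 - 8.4|
= 0.1800

0.1800


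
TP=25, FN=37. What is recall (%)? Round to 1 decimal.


Recall = TP / (TP + FN) * 100
= 25 / (25 + 37)
= 25 / 62
= 0.4032
= 40.3%

40.3


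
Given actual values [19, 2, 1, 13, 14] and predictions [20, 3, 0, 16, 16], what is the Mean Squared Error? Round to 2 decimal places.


Differences: [-1, -1, 1, -3, -2]
Squared errors: [1, 1, 1, 9, 4]
Sum of squared errors = 16
MSE = 16 / 5 = 3.20

3.20


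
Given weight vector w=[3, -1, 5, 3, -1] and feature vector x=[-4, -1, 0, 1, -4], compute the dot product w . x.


Element-wise products:
3 * -4 = -12
-1 * -1 = 1
5 * 0 = 0
3 * 1 = 3
-1 * -4 = 4
Sum = -12 + 1 + 0 + 3 + 4
= -4

-4


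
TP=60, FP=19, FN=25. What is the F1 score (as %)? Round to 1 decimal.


Precision = TP / (TP + FP) = 60 / 79 = 0.7595
Recall = TP / (TP + FN) = 60 / 85 = 0.7059
F1 = 2 * P * R / (P + R)
= 2 * 0.7595 * 0.7059 / (0.7595 + 0.7059)
= 1.0722 / 1.4654
= 0.7317
As percentage: 73.2%

73.2


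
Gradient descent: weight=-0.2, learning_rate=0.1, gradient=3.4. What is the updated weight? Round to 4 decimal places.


w_new = w_old - lr * gradient
= -0.2 - 0.1 * 3.4
= -0.2 - (0.34)
= -0.5400

-0.5400


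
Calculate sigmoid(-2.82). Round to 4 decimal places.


sigmoid(z) = 1 / (1 + exp(-z))
exp(-(-2.82)) = exp(2.82) = 16.7769
1 + 16.7769 = 17.7769
1 / 17.7769 = 0.0563

0.0563


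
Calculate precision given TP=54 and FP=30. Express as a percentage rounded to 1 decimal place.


Precision = TP / (TP + FP) * 100
= 54 / (54 + 30)
= 54 / 84
= 0.6429
= 64.3%

64.3


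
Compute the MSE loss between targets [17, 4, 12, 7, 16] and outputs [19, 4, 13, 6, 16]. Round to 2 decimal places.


Differences: [-2, 0, -1, 1, 0]
Squared errors: [4, 0, 1, 1, 0]
Sum of squared errors = 6
MSE = 6 / 5 = 1.20

1.20


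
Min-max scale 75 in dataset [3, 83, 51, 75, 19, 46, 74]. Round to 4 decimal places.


Min = 3, Max = 83
Range = 83 - 3 = 80
Scaled = (x - min) / (max - min)
= (75 - 3) / 80
= 72 / 80
= 0.9000

0.9000


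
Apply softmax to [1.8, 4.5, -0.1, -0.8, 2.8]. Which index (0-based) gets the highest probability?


Softmax is a monotonic transformation, so it preserves the argmax.
We need to find the index of the maximum logit.
Index 0: 1.8
Index 1: 4.5
Index 2: -0.1
Index 3: -0.8
Index 4: 2.8
Maximum logit = 4.5 at index 1

1


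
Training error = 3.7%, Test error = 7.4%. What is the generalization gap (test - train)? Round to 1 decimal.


Generalization gap = test_error - train_error
= 7.4 - 3.7
= 3.7%
A moderate gap.

3.7


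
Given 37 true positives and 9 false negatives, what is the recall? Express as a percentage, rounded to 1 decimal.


Recall = TP / (TP + FN) * 100
= 37 / (37 + 9)
= 37 / 46
= 0.8043
= 80.4%

80.4


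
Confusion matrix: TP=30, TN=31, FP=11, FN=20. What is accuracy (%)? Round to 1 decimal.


Accuracy = (TP + TN) / (TP + TN + FP + FN) * 100
= (30 + 31) / (30 + 31 + 11 + 20)
= 61 / 92
= 0.663
= 66.3%

66.3


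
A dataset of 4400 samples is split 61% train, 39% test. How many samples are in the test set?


Train samples = 4400 * 61% = 2684
Test samples = 4400 - 2684
= 1716

1716


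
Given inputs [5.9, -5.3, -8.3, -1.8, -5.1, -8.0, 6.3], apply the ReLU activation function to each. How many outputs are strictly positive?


ReLU(x) = max(0, x) for each element:
ReLU(5.9) = 5.9
ReLU(-5.3) = 0
ReLU(-8.3) = 0
ReLU(-1.8) = 0
ReLU(-5.1) = 0
ReLU(-8.0) = 0
ReLU(6.3) = 6.3
Active neurons (>0): 2

2


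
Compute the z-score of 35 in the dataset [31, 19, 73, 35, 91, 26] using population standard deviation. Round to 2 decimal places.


Mean = (31 + 19 + 73 + 35 + 91 + 26) / 6 = 45.8333
Variance = sum((x_i - mean)^2) / n = 704.8056
Std = sqrt(704.8056) = 26.5482
Z = (x - mean) / std
= (35 - 45.8333) / 26.5482
= -10.8333 / 26.5482
= -0.41

-0.41


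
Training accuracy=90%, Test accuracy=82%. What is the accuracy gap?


Gap = train_accuracy - test_accuracy
= 90 - 82
= 8%
This moderate gap may indicate mild overfitting.

8


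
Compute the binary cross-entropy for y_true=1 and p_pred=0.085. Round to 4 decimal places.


For y=1: Loss = -log(p)
= -log(0.085)
= -(-2.4651)
= 2.4651

2.4651


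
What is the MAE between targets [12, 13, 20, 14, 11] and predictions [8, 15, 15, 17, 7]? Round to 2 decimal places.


Absolute errors: [4, 2, 5, 3, 4]
Sum of absolute errors = 18
MAE = 18 / 5 = 3.60

3.60


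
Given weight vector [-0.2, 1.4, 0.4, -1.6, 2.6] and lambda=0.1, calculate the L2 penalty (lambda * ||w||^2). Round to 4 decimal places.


Squaring each weight:
(-0.2)^2 = 0.04
1.4^2 = 1.96
0.4^2 = 0.16
(-1.6)^2 = 2.56
2.6^2 = 6.76
Sum of squares = 11.48
Penalty = 0.1 * 11.48 = 1.1480

1.1480


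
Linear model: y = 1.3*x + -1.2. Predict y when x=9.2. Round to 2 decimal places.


y = 1.3 * 9.2 + (-1.2)
= 11.96 + (-1.2)
= 10.76

10.76


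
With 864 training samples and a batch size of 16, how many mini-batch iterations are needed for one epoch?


Iterations per epoch = dataset_size / batch_size
= 864 / 16
= 54

54


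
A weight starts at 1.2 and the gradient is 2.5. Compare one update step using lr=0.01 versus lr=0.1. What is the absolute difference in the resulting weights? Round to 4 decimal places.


With lr=0.01: w_new = 1.2 - 0.01 * 2.5 = 1.175
With lr=0.1: w_new = 1.2 - 0.1 * 2.5 = 0.95
Absolute difference = |1.175 - 0.95|
= 0.2250

0.2250


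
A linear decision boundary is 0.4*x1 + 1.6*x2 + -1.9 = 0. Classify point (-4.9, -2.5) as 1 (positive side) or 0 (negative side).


Compute 0.4 * -4.9 + 1.6 * -2.5 + -1.9
= -1.96 + -4.0 + -1.9
= -7.86
Since -7.86 < 0, the point is on the negative side.

0


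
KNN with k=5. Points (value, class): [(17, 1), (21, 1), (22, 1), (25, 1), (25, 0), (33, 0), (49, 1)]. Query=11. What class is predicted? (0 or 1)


Distances from query 11:
Point 17 (class 1): distance = 6
Point 21 (class 1): distance = 10
Point 22 (class 1): distance = 11
Point 25 (class 0): distance = 14
Point 25 (class 1): distance = 14
K=5 nearest neighbors: classes = [1, 1, 1, 0, 1]
Votes for class 1: 4 / 5
Majority vote => class 1

1


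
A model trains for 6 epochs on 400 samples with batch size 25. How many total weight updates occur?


Iterations per epoch = 400 / 25 = 16
Total updates = iterations_per_epoch * epochs
= 16 * 6
= 96

96


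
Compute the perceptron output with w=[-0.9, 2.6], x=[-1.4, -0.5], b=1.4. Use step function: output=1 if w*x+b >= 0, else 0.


z = w . x + b
= -0.9*-1.4 + 2.6*-0.5 + 1.4
= 1.26 + -1.3 + 1.4
= -0.04 + 1.4
= 1.36
Since z = 1.36 >= 0, output = 1

1


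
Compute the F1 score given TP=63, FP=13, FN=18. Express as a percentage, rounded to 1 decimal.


Precision = TP / (TP + FP) = 63 / 76 = 0.8289
Recall = TP / (TP + FN) = 63 / 81 = 0.7778
F1 = 2 * P * R / (P + R)
= 2 * 0.8289 * 0.7778 / (0.8289 + 0.7778)
= 1.2895 / 1.6067
= 0.8025
As percentage: 80.3%

80.3


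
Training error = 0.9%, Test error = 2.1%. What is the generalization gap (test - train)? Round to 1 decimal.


Generalization gap = test_error - train_error
= 2.1 - 0.9
= 1.2%
A small gap suggests good generalization.

1.2


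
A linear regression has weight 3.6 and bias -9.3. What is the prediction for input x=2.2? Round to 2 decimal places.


y = 3.6 * 2.2 + (-9.3)
= 7.92 + (-9.3)
= -1.38

-1.38


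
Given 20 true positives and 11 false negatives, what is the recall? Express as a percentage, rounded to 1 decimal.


Recall = TP / (TP + FN) * 100
= 20 / (20 + 11)
= 20 / 31
= 0.6452
= 64.5%

64.5


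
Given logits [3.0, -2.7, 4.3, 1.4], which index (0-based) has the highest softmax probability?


Softmax is a monotonic transformation, so it preserves the argmax.
We need to find the index of the maximum logit.
Index 0: 3.0
Index 1: -2.7
Index 2: 4.3
Index 3: 1.4
Maximum logit = 4.3 at index 2

2


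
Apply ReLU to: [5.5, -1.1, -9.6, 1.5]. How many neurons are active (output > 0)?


ReLU(x) = max(0, x) for each element:
ReLU(5.5) = 5.5
ReLU(-1.1) = 0
ReLU(-9.6) = 0
ReLU(1.5) = 1.5
Active neurons (>0): 2

2


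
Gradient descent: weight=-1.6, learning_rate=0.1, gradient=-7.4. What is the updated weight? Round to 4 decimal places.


w_new = w_old - lr * gradient
= -1.6 - 0.1 * -7.4
= -1.6 - (-0.74)
= -0.8600

-0.8600


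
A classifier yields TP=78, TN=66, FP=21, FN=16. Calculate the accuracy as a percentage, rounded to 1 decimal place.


Accuracy = (TP + TN) / (TP + TN + FP + FN) * 100
= (78 + 66) / (78 + 66 + 21 + 16)
= 144 / 181
= 0.7956
= 79.6%

79.6


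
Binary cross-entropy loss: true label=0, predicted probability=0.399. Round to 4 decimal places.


For y=0: Loss = -log(1-p)
= -log(1 - 0.399)
= -log(0.601)
= -(-0.5092)
= 0.5092

0.5092


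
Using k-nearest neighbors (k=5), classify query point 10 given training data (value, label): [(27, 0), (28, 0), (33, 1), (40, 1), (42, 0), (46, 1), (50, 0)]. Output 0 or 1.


Distances from query 10:
Point 27 (class 0): distance = 17
Point 28 (class 0): distance = 18
Point 33 (class 1): distance = 23
Point 40 (class 1): distance = 30
Point 42 (class 0): distance = 32
K=5 nearest neighbors: classes = [0, 0, 1, 1, 0]
Votes for class 1: 2 / 5
Majority vote => class 0

0


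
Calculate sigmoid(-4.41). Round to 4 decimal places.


sigmoid(z) = 1 / (1 + exp(-z))
exp(-(-4.41)) = exp(4.41) = 82.2695
1 + 82.2695 = 83.2695
1 / 83.2695 = 0.0120

0.0120


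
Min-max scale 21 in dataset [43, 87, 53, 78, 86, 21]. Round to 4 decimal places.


Min = 21, Max = 87
Range = 87 - 21 = 66
Scaled = (x - min) / (max - min)
= (21 - 21) / 66
= 0 / 66
= 0.0000

0.0000


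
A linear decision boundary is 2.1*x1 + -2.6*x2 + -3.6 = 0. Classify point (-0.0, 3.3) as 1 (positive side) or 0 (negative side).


Compute 2.1 * -0.0 + -2.6 * 3.3 + -3.6
= -0.0 + -8.58 + -3.6
= -12.18
Since -12.18 < 0, the point is on the negative side.

0


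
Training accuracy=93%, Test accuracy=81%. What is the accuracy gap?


Gap = train_accuracy - test_accuracy
= 93 - 81
= 12%
This gap suggests the model is overfitting.

12


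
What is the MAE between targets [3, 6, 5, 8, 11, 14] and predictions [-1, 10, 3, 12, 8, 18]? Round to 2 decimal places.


Absolute errors: [4, 4, 2, 4, 3, 4]
Sum of absolute errors = 21
MAE = 21 / 6 = 3.50

3.50


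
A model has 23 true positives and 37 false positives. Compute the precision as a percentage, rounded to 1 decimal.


Precision = TP / (TP + FP) * 100
= 23 / (23 + 37)
= 23 / 60
= 0.3833
= 38.3%

38.3


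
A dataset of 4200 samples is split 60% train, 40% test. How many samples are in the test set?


Train samples = 4200 * 60% = 2520
Test samples = 4200 - 2520
= 1680

1680


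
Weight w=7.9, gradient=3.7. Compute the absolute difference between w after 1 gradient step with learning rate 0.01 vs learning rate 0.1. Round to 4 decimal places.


With lr=0.01: w_new = 7.9 - 0.01 * 3.7 = 7.863
With lr=0.1: w_new = 7.9 - 0.1 * 3.7 = 7.53
Absolute difference = |7.863 - 7.53|
= 0.3330

0.3330


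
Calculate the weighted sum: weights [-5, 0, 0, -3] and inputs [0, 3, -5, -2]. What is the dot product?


Element-wise products:
-5 * 0 = 0
0 * 3 = 0
0 * -5 = 0
-3 * -2 = 6
Sum = 0 + 0 + 0 + 6
= 6

6


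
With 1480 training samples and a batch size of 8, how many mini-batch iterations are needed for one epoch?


Iterations per epoch = dataset_size / batch_size
= 1480 / 8
= 185

185


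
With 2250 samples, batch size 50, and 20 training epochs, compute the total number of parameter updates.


Iterations per epoch = 2250 / 50 = 45
Total updates = iterations_per_epoch * epochs
= 45 * 20
= 900

900


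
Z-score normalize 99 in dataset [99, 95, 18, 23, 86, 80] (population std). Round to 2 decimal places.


Mean = (99 + 95 + 18 + 23 + 86 + 80) / 6 = 66.8333
Variance = sum((x_i - mean)^2) / n = 1112.4722
Std = sqrt(1112.4722) = 33.3537
Z = (x - mean) / std
= (99 - 66.8333) / 33.3537
= 32.1667 / 33.3537
= 0.96

0.96


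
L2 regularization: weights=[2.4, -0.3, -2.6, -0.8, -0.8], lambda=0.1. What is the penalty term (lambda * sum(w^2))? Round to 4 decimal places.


Squaring each weight:
2.4^2 = 5.76
(-0.3)^2 = 0.09
(-2.6)^2 = 6.76
(-0.8)^2 = 0.64
(-0.8)^2 = 0.64
Sum of squares = 13.89
Penalty = 0.1 * 13.89 = 1.3890

1.3890


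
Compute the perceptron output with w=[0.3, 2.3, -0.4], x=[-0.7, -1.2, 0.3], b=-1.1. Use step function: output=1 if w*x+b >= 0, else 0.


z = w . x + b
= 0.3*-0.7 + 2.3*-1.2 + -0.4*0.3 + -1.1
= -0.21 + -2.76 + -0.12 + -1.1
= -3.09 + -1.1
= -4.19
Since z = -4.19 < 0, output = 0

0


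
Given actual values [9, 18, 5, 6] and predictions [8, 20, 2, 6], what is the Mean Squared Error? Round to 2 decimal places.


Differences: [1, -2, 3, 0]
Squared errors: [1, 4, 9, 0]
Sum of squared errors = 14
MSE = 14 / 4 = 3.50

3.50


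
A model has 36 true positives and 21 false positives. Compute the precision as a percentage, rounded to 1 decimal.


Precision = TP / (TP + FP) * 100
= 36 / (36 + 21)
= 36 / 57
= 0.6316
= 63.2%

63.2


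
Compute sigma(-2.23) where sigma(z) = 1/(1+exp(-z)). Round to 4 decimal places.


sigmoid(z) = 1 / (1 + exp(-z))
exp(-(-2.23)) = exp(2.23) = 9.2999
1 + 9.2999 = 10.2999
1 / 10.2999 = 0.0971

0.0971


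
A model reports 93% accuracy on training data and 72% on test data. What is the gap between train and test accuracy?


Gap = train_accuracy - test_accuracy
= 93 - 72
= 21%
This large gap strongly indicates overfitting.

21


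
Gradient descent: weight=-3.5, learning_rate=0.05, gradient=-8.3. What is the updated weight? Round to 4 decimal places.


w_new = w_old - lr * gradient
= -3.5 - 0.05 * -8.3
= -3.5 - (-0.415)
= -3.0850

-3.0850


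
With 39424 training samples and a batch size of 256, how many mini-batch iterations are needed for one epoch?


Iterations per epoch = dataset_size / batch_size
= 39424 / 256
= 154

154


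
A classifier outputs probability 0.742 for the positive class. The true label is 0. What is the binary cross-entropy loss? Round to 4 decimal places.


For y=0: Loss = -log(1-p)
= -log(1 - 0.742)
= -log(0.258)
= -(-1.3548)
= 1.3548

1.3548


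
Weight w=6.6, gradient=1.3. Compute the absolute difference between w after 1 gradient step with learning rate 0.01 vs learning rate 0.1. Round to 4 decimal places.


With lr=0.01: w_new = 6.6 - 0.01 * 1.3 = 6.587
With lr=0.1: w_new = 6.6 - 0.1 * 1.3 = 6.47
Absolute difference = |6.587 - 6.47|
= 0.1170

0.1170


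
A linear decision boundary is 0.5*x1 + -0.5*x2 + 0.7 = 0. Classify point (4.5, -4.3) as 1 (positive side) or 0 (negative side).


Compute 0.5 * 4.5 + -0.5 * -4.3 + 0.7
= 2.25 + 2.15 + 0.7
= 5.1
Since 5.1 >= 0, the point is on the positive side.

1


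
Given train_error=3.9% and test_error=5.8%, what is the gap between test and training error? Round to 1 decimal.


Generalization gap = test_error - train_error
= 5.8 - 3.9
= 1.9%
A small gap suggests good generalization.

1.9


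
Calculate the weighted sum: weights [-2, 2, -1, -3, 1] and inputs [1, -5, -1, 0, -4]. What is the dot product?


Element-wise products:
-2 * 1 = -2
2 * -5 = -10
-1 * -1 = 1
-3 * 0 = 0
1 * -4 = -4
Sum = -2 + -10 + 1 + 0 + -4
= -15

-15


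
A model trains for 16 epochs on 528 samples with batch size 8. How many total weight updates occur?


Iterations per epoch = 528 / 8 = 66
Total updates = iterations_per_epoch * epochs
= 66 * 16
= 1056

1056


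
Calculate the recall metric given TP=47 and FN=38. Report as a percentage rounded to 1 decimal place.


Recall = TP / (TP + FN) * 100
= 47 / (47 + 38)
= 47 / 85
= 0.5529
= 55.3%

55.3


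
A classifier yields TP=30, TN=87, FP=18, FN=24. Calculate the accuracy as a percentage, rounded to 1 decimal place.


Accuracy = (TP + TN) / (TP + TN + FP + FN) * 100
= (30 + 87) / (30 + 87 + 18 + 24)
= 117 / 159
= 0.7358
= 73.6%

73.6


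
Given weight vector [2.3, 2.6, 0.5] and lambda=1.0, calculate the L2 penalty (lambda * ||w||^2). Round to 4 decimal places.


Squaring each weight:
2.3^2 = 5.29
2.6^2 = 6.76
0.5^2 = 0.25
Sum of squares = 12.3
Penalty = 1.0 * 12.3 = 12.3000

12.3000


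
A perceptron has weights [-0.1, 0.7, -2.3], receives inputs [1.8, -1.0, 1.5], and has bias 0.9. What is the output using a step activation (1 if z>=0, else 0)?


z = w . x + b
= -0.1*1.8 + 0.7*-1.0 + -2.3*1.5 + 0.9
= -0.18 + -0.7 + -3.45 + 0.9
= -4.33 + 0.9
= -3.43
Since z = -3.43 < 0, output = 0

0


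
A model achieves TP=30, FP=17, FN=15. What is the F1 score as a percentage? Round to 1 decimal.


Precision = TP / (TP + FP) = 30 / 47 = 0.6383
Recall = TP / (TP + FN) = 30 / 45 = 0.6667
F1 = 2 * P * R / (P + R)
= 2 * 0.6383 * 0.6667 / (0.6383 + 0.6667)
= 0.8511 / 1.305
= 0.6522
As percentage: 65.2%

65.2


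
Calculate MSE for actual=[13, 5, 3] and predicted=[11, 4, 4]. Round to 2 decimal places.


Differences: [2, 1, -1]
Squared errors: [4, 1, 1]
Sum of squared errors = 6
MSE = 6 / 3 = 2.00

2.00


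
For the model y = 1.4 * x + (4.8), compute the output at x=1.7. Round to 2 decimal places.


y = 1.4 * 1.7 + (4.8)
= 2.38 + (4.8)
= 7.18

7.18


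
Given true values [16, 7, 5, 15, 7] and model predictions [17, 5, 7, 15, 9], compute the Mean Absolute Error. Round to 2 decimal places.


Absolute errors: [1, 2, 2, 0, 2]
Sum of absolute errors = 7
MAE = 7 / 5 = 1.40

1.40


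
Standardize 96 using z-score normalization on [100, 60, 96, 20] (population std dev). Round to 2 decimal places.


Mean = (100 + 60 + 96 + 20) / 4 = 69.0
Variance = sum((x_i - mean)^2) / n = 1043.0
Std = sqrt(1043.0) = 32.2955
Z = (x - mean) / std
= (96 - 69.0) / 32.2955
= 27.0 / 32.2955
= 0.84

0.84


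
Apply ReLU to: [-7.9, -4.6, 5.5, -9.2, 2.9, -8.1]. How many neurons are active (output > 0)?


ReLU(x) = max(0, x) for each element:
ReLU(-7.9) = 0
ReLU(-4.6) = 0
ReLU(5.5) = 5.5
ReLU(-9.2) = 0
ReLU(2.9) = 2.9
ReLU(-8.1) = 0
Active neurons (>0): 2

2


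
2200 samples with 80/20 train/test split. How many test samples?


Train samples = 2200 * 80% = 1760
Test samples = 2200 - 1760
= 440

440


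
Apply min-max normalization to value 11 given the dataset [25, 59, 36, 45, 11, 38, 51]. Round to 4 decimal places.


Min = 11, Max = 59
Range = 59 - 11 = 48
Scaled = (x - min) / (max - min)
= (11 - 11) / 48
= 0 / 48
= 0.0000

0.0000


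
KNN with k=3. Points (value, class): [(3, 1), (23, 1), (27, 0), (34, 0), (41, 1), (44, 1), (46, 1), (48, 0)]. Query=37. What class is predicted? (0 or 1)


Distances from query 37:
Point 34 (class 0): distance = 3
Point 41 (class 1): distance = 4
Point 44 (class 1): distance = 7
K=3 nearest neighbors: classes = [0, 1, 1]
Votes for class 1: 2 / 3
Majority vote => class 1

1


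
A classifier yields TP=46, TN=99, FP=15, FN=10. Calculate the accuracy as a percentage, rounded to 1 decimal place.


Accuracy = (TP + TN) / (TP + TN + FP + FN) * 100
= (46 + 99) / (46 + 99 + 15 + 10)
= 145 / 170
= 0.8529
= 85.3%

85.3


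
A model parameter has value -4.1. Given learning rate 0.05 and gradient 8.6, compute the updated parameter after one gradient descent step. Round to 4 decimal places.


w_new = w_old - lr * gradient
= -4.1 - 0.05 * 8.6
= -4.1 - (0.43)
= -4.5300

-4.5300


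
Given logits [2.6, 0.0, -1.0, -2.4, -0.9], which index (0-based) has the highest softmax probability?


Softmax is a monotonic transformation, so it preserves the argmax.
We need to find the index of the maximum logit.
Index 0: 2.6
Index 1: 0.0
Index 2: -1.0
Index 3: -2.4
Index 4: -0.9
Maximum logit = 2.6 at index 0

0


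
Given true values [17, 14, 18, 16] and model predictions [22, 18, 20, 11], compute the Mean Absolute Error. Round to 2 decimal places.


Absolute errors: [5, 4, 2, 5]
Sum of absolute errors = 16
MAE = 16 / 4 = 4.00

4.00


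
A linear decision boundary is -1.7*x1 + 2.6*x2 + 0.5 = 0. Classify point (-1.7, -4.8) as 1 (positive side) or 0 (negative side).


Compute -1.7 * -1.7 + 2.6 * -4.8 + 0.5
= 2.89 + -12.48 + 0.5
= -9.09
Since -9.09 < 0, the point is on the negative side.

0


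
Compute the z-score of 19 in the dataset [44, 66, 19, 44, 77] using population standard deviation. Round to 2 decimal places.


Mean = (44 + 66 + 19 + 44 + 77) / 5 = 50.0
Variance = sum((x_i - mean)^2) / n = 403.6
Std = sqrt(403.6) = 20.0898
Z = (x - mean) / std
= (19 - 50.0) / 20.0898
= -31.0 / 20.0898
= -1.54

-1.54


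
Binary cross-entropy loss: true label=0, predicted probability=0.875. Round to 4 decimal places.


For y=0: Loss = -log(1-p)
= -log(1 - 0.875)
= -log(0.125)
= -(-2.0794)
= 2.0794

2.0794


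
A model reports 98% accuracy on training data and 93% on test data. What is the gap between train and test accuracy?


Gap = train_accuracy - test_accuracy
= 98 - 93
= 5%
This moderate gap may indicate mild overfitting.

5


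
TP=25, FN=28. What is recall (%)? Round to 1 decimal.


Recall = TP / (TP + FN) * 100
= 25 / (25 + 28)
= 25 / 53
= 0.4717
= 47.2%

47.2


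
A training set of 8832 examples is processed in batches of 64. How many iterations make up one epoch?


Iterations per epoch = dataset_size / batch_size
= 8832 / 64
= 138

138


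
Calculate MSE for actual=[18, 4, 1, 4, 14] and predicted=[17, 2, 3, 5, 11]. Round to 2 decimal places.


Differences: [1, 2, -2, -1, 3]
Squared errors: [1, 4, 4, 1, 9]
Sum of squared errors = 19
MSE = 19 / 5 = 3.80

3.80


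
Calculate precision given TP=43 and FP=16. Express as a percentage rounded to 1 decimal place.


Precision = TP / (TP + FP) * 100
= 43 / (43 + 16)
= 43 / 59
= 0.7288
= 72.9%

72.9


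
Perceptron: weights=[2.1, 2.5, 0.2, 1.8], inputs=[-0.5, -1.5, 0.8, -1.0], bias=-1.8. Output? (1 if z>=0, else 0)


z = w . x + b
= 2.1*-0.5 + 2.5*-1.5 + 0.2*0.8 + 1.8*-1.0 + -1.8
= -1.05 + -3.75 + 0.16 + -1.8 + -1.8
= -6.44 + -1.8
= -8.24
Since z = -8.24 < 0, output = 0

0


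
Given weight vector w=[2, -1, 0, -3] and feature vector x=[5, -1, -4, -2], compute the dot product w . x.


Element-wise products:
2 * 5 = 10
-1 * -1 = 1
0 * -4 = 0
-3 * -2 = 6
Sum = 10 + 1 + 0 + 6
= 17

17


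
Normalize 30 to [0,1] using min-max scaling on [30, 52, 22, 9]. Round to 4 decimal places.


Min = 9, Max = 52
Range = 52 - 9 = 43
Scaled = (x - min) / (max - min)
= (30 - 9) / 43
= 21 / 43
= 0.4884

0.4884


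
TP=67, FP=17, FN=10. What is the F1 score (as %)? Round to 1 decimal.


Precision = TP / (TP + FP) = 67 / 84 = 0.7976
Recall = TP / (TP + FN) = 67 / 77 = 0.8701
F1 = 2 * P * R / (P + R)
= 2 * 0.7976 * 0.8701 / (0.7976 + 0.8701)
= 1.3881 / 1.6677
= 0.8323
As percentage: 83.2%

83.2


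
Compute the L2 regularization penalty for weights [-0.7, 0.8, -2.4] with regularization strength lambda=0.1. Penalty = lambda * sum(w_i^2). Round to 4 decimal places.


Squaring each weight:
(-0.7)^2 = 0.49
0.8^2 = 0.64
(-2.4)^2 = 5.76
Sum of squares = 6.89
Penalty = 0.1 * 6.89 = 0.6890

0.6890


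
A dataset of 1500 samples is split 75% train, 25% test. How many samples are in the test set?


Train samples = 1500 * 75% = 1125
Test samples = 1500 - 1125
= 375

375


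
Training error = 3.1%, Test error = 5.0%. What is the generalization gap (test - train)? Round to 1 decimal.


Generalization gap = test_error - train_error
= 5.0 - 3.1
= 1.9%
A small gap suggests good generalization.

1.9


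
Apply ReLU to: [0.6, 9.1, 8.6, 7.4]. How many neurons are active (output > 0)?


ReLU(x) = max(0, x) for each element:
ReLU(0.6) = 0.6
ReLU(9.1) = 9.1
ReLU(8.6) = 8.6
ReLU(7.4) = 7.4
Active neurons (>0): 4

4


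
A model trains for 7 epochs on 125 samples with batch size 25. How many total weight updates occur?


Iterations per epoch = 125 / 25 = 5
Total updates = iterations_per_epoch * epochs
= 5 * 7
= 35

35


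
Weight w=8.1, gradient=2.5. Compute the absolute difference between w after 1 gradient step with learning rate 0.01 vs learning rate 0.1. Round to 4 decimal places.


With lr=0.01: w_new = 8.1 - 0.01 * 2.5 = 8.075
With lr=0.1: w_new = 8.1 - 0.1 * 2.5 = 7.85
Absolute difference = |8.075 - 7.85|
= 0.2250

0.2250


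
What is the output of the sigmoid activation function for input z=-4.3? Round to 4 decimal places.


sigmoid(z) = 1 / (1 + exp(-z))
exp(-(-4.3)) = exp(4.3) = 73.6998
1 + 73.6998 = 74.6998
1 / 74.6998 = 0.0134

0.0134


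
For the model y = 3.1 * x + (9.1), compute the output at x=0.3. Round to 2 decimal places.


y = 3.1 * 0.3 + (9.1)
= 0.93 + (9.1)
= 10.03

10.03


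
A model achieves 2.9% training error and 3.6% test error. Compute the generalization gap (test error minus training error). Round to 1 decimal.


Generalization gap = test_error - train_error
= 3.6 - 2.9
= 0.7%
A small gap suggests good generalization.

0.7


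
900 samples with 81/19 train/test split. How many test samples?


Train samples = 900 * 81% = 729
Test samples = 900 - 729
= 171

171


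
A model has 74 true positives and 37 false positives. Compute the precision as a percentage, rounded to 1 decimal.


Precision = TP / (TP + FP) * 100
= 74 / (74 + 37)
= 74 / 111
= 0.6667
= 66.7%

66.7


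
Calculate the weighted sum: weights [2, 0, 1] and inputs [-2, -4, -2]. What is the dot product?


Element-wise products:
2 * -2 = -4
0 * -4 = 0
1 * -2 = -2
Sum = -4 + 0 + -2
= -6

-6


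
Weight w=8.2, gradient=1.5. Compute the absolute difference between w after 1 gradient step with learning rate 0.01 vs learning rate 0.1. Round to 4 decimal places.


With lr=0.01: w_new = 8.2 - 0.01 * 1.5 = 8.185
With lr=0.1: w_new = 8.2 - 0.1 * 1.5 = 8.05
Absolute difference = |8.185 - 8.05|
= 0.1350

0.1350


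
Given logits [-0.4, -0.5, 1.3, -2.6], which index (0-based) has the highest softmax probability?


Softmax is a monotonic transformation, so it preserves the argmax.
We need to find the index of the maximum logit.
Index 0: -0.4
Index 1: -0.5
Index 2: 1.3
Index 3: -2.6
Maximum logit = 1.3 at index 2

2


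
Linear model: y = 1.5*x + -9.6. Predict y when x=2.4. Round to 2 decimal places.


y = 1.5 * 2.4 + (-9.6)
= 3.6 + (-9.6)
= -6.00

-6.00


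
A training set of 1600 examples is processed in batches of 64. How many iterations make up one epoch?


Iterations per epoch = dataset_size / batch_size
= 1600 / 64
= 25

25


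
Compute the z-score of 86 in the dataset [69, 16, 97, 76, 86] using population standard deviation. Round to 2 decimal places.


Mean = (69 + 16 + 97 + 76 + 86) / 5 = 68.8
Variance = sum((x_i - mean)^2) / n = 786.16
Std = sqrt(786.16) = 28.0385
Z = (x - mean) / std
= (86 - 68.8) / 28.0385
= 17.2 / 28.0385
= 0.61

0.61


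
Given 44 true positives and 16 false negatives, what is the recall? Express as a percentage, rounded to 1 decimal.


Recall = TP / (TP + FN) * 100
= 44 / (44 + 16)
= 44 / 60
= 0.7333
= 73.3%

73.3


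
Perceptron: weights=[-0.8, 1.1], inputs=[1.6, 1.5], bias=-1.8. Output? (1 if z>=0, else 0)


z = w . x + b
= -0.8*1.6 + 1.1*1.5 + -1.8
= -1.28 + 1.65 + -1.8
= 0.37 + -1.8
= -1.43
Since z = -1.43 < 0, output = 0

0


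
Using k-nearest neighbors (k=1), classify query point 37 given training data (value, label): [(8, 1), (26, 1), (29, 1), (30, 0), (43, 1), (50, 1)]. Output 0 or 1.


Distances from query 37:
Point 43 (class 1): distance = 6
K=1 nearest neighbors: classes = [1]
Votes for class 1: 1 / 1
Majority vote => class 1

1


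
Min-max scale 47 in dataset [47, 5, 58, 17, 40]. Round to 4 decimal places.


Min = 5, Max = 58
Range = 58 - 5 = 53
Scaled = (x - min) / (max - min)
= (47 - 5) / 53
= 42 / 53
= 0.7925

0.7925


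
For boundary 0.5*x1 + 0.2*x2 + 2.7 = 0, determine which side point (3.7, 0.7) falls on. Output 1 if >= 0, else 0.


Compute 0.5 * 3.7 + 0.2 * 0.7 + 2.7
= 1.85 + 0.14 + 2.7
= 4.69
Since 4.69 >= 0, the point is on the positive side.

1


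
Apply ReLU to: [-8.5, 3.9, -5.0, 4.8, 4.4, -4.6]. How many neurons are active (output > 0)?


ReLU(x) = max(0, x) for each element:
ReLU(-8.5) = 0
ReLU(3.9) = 3.9
ReLU(-5.0) = 0
ReLU(4.8) = 4.8
ReLU(4.4) = 4.4
ReLU(-4.6) = 0
Active neurons (>0): 3

3


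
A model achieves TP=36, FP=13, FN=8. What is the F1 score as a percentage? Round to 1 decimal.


Precision = TP / (TP + FP) = 36 / 49 = 0.7347
Recall = TP / (TP + FN) = 36 / 44 = 0.8182
F1 = 2 * P * R / (P + R)
= 2 * 0.7347 * 0.8182 / (0.7347 + 0.8182)
= 1.2022 / 1.5529
= 0.7742
As percentage: 77.4%

77.4


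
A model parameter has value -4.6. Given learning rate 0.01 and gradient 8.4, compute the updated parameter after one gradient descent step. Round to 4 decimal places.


w_new = w_old - lr * gradient
= -4.6 - 0.01 * 8.4
= -4.6 - (0.084)
= -4.6840

-4.6840


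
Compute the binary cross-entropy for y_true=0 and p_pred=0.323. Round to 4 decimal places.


For y=0: Loss = -log(1-p)
= -log(1 - 0.323)
= -log(0.677)
= -(-0.3901)
= 0.3901

0.3901


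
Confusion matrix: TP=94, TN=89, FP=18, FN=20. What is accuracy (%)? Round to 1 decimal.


Accuracy = (TP + TN) / (TP + TN + FP + FN) * 100
= (94 + 89) / (94 + 89 + 18 + 20)
= 183 / 221
= 0.8281
= 82.8%

82.8


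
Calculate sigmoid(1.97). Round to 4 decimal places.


sigmoid(z) = 1 / (1 + exp(-z))
exp(-(1.97)) = exp(-1.97) = 0.1395
1 + 0.1395 = 1.1395
1 / 1.1395 = 0.8776

0.8776


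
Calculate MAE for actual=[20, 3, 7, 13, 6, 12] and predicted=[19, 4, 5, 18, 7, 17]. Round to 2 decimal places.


Absolute errors: [1, 1, 2, 5, 1, 5]
Sum of absolute errors = 15
MAE = 15 / 6 = 2.50

2.50


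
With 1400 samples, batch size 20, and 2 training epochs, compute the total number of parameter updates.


Iterations per epoch = 1400 / 20 = 70
Total updates = iterations_per_epoch * epochs
= 70 * 2
= 140

140


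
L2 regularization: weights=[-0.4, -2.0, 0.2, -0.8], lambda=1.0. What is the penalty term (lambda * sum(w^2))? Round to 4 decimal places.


Squaring each weight:
(-0.4)^2 = 0.16
(-2.0)^2 = 4.0
0.2^2 = 0.04
(-0.8)^2 = 0.64
Sum of squares = 4.84
Penalty = 1.0 * 4.84 = 4.8400

4.8400


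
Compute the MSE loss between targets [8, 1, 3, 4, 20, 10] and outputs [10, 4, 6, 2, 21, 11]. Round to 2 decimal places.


Differences: [-2, -3, -3, 2, -1, -1]
Squared errors: [4, 9, 9, 4, 1, 1]
Sum of squared errors = 28
MSE = 28 / 6 = 4.67

4.67


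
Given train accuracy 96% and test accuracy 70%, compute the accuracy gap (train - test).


Gap = train_accuracy - test_accuracy
= 96 - 70
= 26%
This large gap strongly indicates overfitting.

26


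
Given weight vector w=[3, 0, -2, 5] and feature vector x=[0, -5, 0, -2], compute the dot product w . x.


Element-wise products:
3 * 0 = 0
0 * -5 = 0
-2 * 0 = 0
5 * -2 = -10
Sum = 0 + 0 + 0 + -10
= -10

-10


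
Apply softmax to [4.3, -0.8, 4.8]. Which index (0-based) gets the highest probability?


Softmax is a monotonic transformation, so it preserves the argmax.
We need to find the index of the maximum logit.
Index 0: 4.3
Index 1: -0.8
Index 2: 4.8
Maximum logit = 4.8 at index 2

2


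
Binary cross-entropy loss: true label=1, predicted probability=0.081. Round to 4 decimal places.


For y=1: Loss = -log(p)
= -log(0.081)
= -(-2.5133)
= 2.5133

2.5133


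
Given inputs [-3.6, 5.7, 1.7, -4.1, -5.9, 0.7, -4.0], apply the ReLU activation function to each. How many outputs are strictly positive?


ReLU(x) = max(0, x) for each element:
ReLU(-3.6) = 0
ReLU(5.7) = 5.7
ReLU(1.7) = 1.7
ReLU(-4.1) = 0
ReLU(-5.9) = 0
ReLU(0.7) = 0.7
ReLU(-4.0) = 0
Active neurons (>0): 3

3


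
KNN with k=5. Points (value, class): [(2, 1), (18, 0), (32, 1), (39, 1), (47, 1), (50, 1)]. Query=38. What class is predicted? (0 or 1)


Distances from query 38:
Point 39 (class 1): distance = 1
Point 32 (class 1): distance = 6
Point 47 (class 1): distance = 9
Point 50 (class 1): distance = 12
Point 18 (class 0): distance = 20
K=5 nearest neighbors: classes = [1, 1, 1, 1, 0]
Votes for class 1: 4 / 5
Majority vote => class 1

1


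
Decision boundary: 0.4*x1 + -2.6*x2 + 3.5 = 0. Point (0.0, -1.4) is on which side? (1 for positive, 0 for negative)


Compute 0.4 * 0.0 + -2.6 * -1.4 + 3.5
= 0.0 + 3.64 + 3.5
= 7.14
Since 7.14 >= 0, the point is on the positive side.

1


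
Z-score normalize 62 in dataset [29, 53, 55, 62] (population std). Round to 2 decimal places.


Mean = (29 + 53 + 55 + 62) / 4 = 49.75
Variance = sum((x_i - mean)^2) / n = 154.6875
Std = sqrt(154.6875) = 12.4373
Z = (x - mean) / std
= (62 - 49.75) / 12.4373
= 12.25 / 12.4373
= 0.98

0.98


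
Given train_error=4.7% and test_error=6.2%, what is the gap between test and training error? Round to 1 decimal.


Generalization gap = test_error - train_error
= 6.2 - 4.7
= 1.5%
A small gap suggests good generalization.

1.5


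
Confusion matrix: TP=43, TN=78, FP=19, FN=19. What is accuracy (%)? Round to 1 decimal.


Accuracy = (TP + TN) / (TP + TN + FP + FN) * 100
= (43 + 78) / (43 + 78 + 19 + 19)
= 121 / 159
= 0.761
= 76.1%

76.1


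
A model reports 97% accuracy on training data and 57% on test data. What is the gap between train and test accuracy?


Gap = train_accuracy - test_accuracy
= 97 - 57
= 40%
This large gap strongly indicates overfitting.

40


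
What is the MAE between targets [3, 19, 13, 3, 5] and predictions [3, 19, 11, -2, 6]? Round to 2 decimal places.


Absolute errors: [0, 0, 2, 5, 1]
Sum of absolute errors = 8
MAE = 8 / 5 = 1.60

1.60


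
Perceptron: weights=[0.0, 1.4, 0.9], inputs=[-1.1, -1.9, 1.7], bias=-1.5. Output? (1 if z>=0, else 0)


z = w . x + b
= 0.0*-1.1 + 1.4*-1.9 + 0.9*1.7 + -1.5
= -0.0 + -2.66 + 1.53 + -1.5
= -1.13 + -1.5
= -2.63
Since z = -2.63 < 0, output = 0

0


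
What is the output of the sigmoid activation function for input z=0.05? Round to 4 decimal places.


sigmoid(z) = 1 / (1 + exp(-z))
exp(-(0.05)) = exp(-0.05) = 0.9512
1 + 0.9512 = 1.9512
1 / 1.9512 = 0.5125

0.5125


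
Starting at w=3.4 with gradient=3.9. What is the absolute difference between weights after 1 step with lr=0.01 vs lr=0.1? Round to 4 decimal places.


With lr=0.01: w_new = 3.4 - 0.01 * 3.9 = 3.361
With lr=0.1: w_new = 3.4 - 0.1 * 3.9 = 3.01
Absolute difference = |3.361 - 3.01|
= 0.3510

0.3510


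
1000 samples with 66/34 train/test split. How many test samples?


Train samples = 1000 * 66% = 660
Test samples = 1000 - 660
= 340

340


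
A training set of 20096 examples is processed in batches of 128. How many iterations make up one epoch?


Iterations per epoch = dataset_size / batch_size
= 20096 / 128
= 157

157


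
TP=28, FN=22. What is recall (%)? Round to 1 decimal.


Recall = TP / (TP + FN) * 100
= 28 / (28 + 22)
= 28 / 50
= 0.56
= 56.0%

56.0


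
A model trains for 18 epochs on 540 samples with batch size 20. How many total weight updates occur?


Iterations per epoch = 540 / 20 = 27
Total updates = iterations_per_epoch * epochs
= 27 * 18
= 486

486


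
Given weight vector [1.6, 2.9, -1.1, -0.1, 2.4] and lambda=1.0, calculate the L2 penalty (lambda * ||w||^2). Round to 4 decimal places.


Squaring each weight:
1.6^2 = 2.56
2.9^2 = 8.41
(-1.1)^2 = 1.21
(-0.1)^2 = 0.01
2.4^2 = 5.76
Sum of squares = 17.95
Penalty = 1.0 * 17.95 = 17.9500

17.9500


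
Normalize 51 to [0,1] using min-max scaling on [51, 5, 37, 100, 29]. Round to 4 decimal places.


Min = 5, Max = 100
Range = 100 - 5 = 95
Scaled = (x - min) / (max - min)
= (51 - 5) / 95
= 46 / 95
= 0.4842

0.4842


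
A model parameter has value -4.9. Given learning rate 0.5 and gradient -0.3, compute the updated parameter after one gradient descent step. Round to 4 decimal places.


w_new = w_old - lr * gradient
= -4.9 - 0.5 * -0.3
= -4.9 - (-0.15)
= -4.7500

-4.7500


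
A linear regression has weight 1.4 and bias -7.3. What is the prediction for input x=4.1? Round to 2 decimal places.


y = 1.4 * 4.1 + (-7.3)
= 5.74 + (-7.3)
= -1.56

-1.56


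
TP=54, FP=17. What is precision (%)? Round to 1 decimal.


Precision = TP / (TP + FP) * 100
= 54 / (54 + 17)
= 54 / 71
= 0.7606
= 76.1%

76.1


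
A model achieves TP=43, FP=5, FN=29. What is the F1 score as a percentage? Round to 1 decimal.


Precision = TP / (TP + FP) = 43 / 48 = 0.8958
Recall = TP / (TP + FN) = 43 / 72 = 0.5972
F1 = 2 * P * R / (P + R)
= 2 * 0.8958 * 0.5972 / (0.8958 + 0.5972)
= 1.07 / 1.4931
= 0.7167
As percentage: 71.7%

71.7
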